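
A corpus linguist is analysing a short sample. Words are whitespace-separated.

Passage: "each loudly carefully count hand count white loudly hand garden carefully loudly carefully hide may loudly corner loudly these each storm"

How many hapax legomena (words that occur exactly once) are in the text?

7

Frequencies: loudly:5, carefully:3, each:2, count:2, hand:2, white:1, garden:1, hide:1, may:1, corner:1, these:1, storm:1
Hapax (freq=1): corner, garden, hide, may, storm, these, white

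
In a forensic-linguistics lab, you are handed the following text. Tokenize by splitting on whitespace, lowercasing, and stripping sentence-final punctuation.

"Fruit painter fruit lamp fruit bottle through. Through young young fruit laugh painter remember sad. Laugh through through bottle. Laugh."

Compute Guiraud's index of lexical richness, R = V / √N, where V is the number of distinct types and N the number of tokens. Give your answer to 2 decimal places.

2.01

N = 20, V = 9.
√N = 4.472136
R = 9 / 4.472136 = 2.01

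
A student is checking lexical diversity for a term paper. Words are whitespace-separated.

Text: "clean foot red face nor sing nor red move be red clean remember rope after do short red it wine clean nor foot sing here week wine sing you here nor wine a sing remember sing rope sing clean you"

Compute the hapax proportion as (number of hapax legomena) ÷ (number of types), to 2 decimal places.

0.47

Frequencies: sing:6, clean:4, red:4, nor:4, wine:3, foot:2, remember:2, rope:2, here:2, you:2, face:1, move:1, be:1, after:1, do:1, short:1, it:1, week:1, a:1
Hapax count = 9; type count = 19.
Ratio = 9 / 19 = 0.47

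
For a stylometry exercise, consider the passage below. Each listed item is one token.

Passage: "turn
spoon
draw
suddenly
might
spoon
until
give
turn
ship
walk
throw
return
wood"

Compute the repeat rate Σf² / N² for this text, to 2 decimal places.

Frequencies: turn:2, spoon:2, draw:1, suddenly:1, might:1, until:1, give:1, ship:1, walk:1, throw:1, return:1, wood:1
Σf² = 18; N² = 196
Repeat rate = 18 / 196 = 0.09

0.09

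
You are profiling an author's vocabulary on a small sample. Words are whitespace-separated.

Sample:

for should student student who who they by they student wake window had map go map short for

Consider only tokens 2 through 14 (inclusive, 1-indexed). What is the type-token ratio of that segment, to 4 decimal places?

Segment tokens 2–14: should, student, student, who, who, they, by, they, student, wake, window, had, map
Segment N = 13, segment V = 9.
TTR = 9 / 13 = 0.6923

0.6923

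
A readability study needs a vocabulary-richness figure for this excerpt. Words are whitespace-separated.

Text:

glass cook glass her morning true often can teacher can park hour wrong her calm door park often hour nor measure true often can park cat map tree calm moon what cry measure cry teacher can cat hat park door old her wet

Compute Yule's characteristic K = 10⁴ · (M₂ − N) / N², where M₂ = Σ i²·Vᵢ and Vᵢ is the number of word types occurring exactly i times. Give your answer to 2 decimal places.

Frequencies: can:4, park:4, her:3, often:3, glass:2, true:2, teacher:2, hour:2, calm:2, door:2, measure:2, cat:2, cry:2, cook:1, morning:1, wrong:1, nor:1, map:1, tree:1, moon:1, … (4 more, each freq 1)
N = 43. Frequency spectrum: V_1=11, V_2=9, V_3=2, V_4=2
M₂ = 1²·11 + 2²·9 + 3²·2 + 4²·2 = 97
K = 10000 × (97 − 43) / 43² = 292.05

292.05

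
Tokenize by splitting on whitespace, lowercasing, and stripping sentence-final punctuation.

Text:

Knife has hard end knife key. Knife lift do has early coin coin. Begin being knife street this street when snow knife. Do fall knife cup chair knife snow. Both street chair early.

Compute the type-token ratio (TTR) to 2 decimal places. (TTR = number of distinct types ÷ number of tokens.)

N = 33 tokens, V = 19 types.
TTR = V / N = 19 / 33 = 0.58

0.58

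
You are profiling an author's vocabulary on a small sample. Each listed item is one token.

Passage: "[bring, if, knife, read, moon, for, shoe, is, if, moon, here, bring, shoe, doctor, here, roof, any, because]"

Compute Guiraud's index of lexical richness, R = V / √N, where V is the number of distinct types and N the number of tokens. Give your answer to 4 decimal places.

3.0641

N = 18, V = 13.
√N = 4.242641
R = 13 / 4.242641 = 3.0641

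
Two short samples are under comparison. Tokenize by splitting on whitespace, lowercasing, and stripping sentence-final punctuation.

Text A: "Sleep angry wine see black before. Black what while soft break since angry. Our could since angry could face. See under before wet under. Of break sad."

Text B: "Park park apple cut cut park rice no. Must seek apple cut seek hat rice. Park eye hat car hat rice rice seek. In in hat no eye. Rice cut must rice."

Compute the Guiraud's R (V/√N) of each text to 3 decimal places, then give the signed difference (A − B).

A: V=18, N=27, R=3.464
B: V=11, N=32, R=1.945
Difference = 3.464 − 1.945 = 1.519

1.519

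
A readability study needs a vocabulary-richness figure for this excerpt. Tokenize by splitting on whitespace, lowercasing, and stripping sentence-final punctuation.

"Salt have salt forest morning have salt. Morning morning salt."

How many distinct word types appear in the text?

4

Distinct types: {forest, have, morning, salt}
V = 4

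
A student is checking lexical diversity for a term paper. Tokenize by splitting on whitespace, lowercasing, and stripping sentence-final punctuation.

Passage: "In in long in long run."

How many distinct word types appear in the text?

Distinct types: {in, long, run}
V = 3

3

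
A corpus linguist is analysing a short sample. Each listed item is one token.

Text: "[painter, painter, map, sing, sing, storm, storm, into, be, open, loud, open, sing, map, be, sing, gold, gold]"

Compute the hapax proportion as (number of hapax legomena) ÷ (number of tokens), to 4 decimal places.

Frequencies: sing:4, painter:2, map:2, storm:2, be:2, open:2, gold:2, into:1, loud:1
Hapax count = 2; token count = 18.
Ratio = 2 / 18 = 0.1111

0.1111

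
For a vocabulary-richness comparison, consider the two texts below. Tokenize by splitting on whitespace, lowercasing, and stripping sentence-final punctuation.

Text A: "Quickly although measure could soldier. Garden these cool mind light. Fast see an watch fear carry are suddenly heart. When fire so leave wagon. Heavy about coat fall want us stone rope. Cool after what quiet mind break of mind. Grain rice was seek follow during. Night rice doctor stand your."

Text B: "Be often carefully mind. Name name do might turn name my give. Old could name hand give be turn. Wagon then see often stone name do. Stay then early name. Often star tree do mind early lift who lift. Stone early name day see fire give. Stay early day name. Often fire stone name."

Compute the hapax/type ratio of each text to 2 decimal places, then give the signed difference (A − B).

A: hapax=44, V=47, ratio=0.94
B: hapax=10, V=25, ratio=0.40
Difference = 0.94 − 0.40 = 0.54

0.54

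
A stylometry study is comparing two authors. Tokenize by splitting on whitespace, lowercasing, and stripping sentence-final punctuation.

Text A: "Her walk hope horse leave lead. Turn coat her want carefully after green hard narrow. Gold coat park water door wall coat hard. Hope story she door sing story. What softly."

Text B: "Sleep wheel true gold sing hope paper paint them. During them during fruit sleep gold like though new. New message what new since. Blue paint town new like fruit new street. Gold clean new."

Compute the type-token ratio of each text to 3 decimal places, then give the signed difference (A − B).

0.156

TTR(A) = 24/31 = 0.774
TTR(B) = 21/34 = 0.618
Difference = 0.774 − 0.618 = 0.156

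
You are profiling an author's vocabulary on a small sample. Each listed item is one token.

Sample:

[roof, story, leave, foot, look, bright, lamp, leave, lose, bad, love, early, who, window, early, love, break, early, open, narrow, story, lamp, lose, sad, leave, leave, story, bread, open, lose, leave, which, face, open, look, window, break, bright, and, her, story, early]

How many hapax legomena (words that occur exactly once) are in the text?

Frequencies: leave:5, story:4, early:4, lose:3, open:3, look:2, bright:2, lamp:2, love:2, window:2, break:2, roof:1, foot:1, bad:1, who:1, narrow:1, sad:1, bread:1, which:1, face:1, … (2 more, each freq 1)
Hapax (freq=1): and, bad, bread, face, foot, her, narrow, roof, sad, which, who

11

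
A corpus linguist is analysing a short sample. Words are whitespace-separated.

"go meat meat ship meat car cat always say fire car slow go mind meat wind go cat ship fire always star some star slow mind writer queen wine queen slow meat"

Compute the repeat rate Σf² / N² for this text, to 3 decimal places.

Frequencies: meat:5, go:3, slow:3, ship:2, car:2, cat:2, always:2, fire:2, mind:2, star:2, queen:2, say:1, wind:1, some:1, writer:1, wine:1
Σf² = 80; N² = 1024
Repeat rate = 80 / 1024 = 0.078

0.078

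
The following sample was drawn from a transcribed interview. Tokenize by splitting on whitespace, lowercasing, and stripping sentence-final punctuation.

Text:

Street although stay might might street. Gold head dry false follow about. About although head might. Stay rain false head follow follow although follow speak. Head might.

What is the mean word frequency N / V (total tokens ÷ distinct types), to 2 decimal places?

2.25

N = 27 tokens, V = 12 types.
Mean frequency = N / V = 27 / 12 = 2.25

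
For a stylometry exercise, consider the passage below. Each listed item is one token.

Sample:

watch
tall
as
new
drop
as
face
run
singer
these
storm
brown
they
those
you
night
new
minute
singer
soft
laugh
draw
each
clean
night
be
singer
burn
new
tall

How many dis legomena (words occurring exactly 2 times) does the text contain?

3

Frequencies: new:3, singer:3, tall:2, as:2, night:2, watch:1, drop:1, face:1, run:1, these:1, storm:1, brown:1, they:1, those:1, you:1, minute:1, soft:1, laugh:1, draw:1, each:1, … (3 more, each freq 1)
Words with frequency 2: as, night, tall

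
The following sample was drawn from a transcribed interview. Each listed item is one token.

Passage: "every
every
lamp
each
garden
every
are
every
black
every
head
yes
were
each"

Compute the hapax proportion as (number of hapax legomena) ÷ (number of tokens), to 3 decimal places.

0.500

Frequencies: every:5, each:2, lamp:1, garden:1, are:1, black:1, head:1, yes:1, were:1
Hapax count = 7; token count = 14.
Ratio = 7 / 14 = 0.500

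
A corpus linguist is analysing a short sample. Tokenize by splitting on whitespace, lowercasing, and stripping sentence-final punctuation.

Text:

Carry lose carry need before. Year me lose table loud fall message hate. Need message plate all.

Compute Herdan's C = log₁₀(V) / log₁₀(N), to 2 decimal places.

0.91

N = 17, V = 13.
log₁₀(V) = 1.113943, log₁₀(N) = 1.230449
C = 1.113943 / 1.230449 = 0.91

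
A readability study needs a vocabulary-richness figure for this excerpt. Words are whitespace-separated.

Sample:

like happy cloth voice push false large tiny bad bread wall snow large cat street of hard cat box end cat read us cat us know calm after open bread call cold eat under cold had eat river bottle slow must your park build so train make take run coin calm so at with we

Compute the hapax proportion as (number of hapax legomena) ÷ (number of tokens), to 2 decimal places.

Frequencies: cat:4, large:2, bread:2, us:2, calm:2, cold:2, eat:2, so:2, like:1, happy:1, cloth:1, voice:1, push:1, false:1, tiny:1, bad:1, wall:1, snow:1, street:1, of:1, … (25 more, each freq 1)
Hapax count = 37; token count = 55.
Ratio = 37 / 55 = 0.67

0.67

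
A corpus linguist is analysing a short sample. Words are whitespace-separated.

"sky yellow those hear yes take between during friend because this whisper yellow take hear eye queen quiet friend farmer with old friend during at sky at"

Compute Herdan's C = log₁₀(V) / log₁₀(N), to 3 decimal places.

N = 27, V = 19.
log₁₀(V) = 1.278754, log₁₀(N) = 1.431364
C = 1.278754 / 1.431364 = 0.893

0.893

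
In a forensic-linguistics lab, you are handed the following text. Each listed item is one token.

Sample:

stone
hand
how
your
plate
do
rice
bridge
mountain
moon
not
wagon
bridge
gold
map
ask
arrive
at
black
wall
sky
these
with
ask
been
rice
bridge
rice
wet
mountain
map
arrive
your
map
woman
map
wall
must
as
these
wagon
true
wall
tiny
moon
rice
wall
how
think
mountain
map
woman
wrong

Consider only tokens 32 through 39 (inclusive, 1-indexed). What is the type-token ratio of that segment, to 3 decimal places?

Segment tokens 32–39: arrive, your, map, woman, map, wall, must, as
Segment N = 8, segment V = 7.
TTR = 7 / 8 = 0.875

0.875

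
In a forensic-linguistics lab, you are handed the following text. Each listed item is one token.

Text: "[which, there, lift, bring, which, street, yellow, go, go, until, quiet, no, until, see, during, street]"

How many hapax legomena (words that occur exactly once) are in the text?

8

Frequencies: which:2, street:2, go:2, until:2, there:1, lift:1, bring:1, yellow:1, quiet:1, no:1, see:1, during:1
Hapax (freq=1): bring, during, lift, no, quiet, see, there, yellow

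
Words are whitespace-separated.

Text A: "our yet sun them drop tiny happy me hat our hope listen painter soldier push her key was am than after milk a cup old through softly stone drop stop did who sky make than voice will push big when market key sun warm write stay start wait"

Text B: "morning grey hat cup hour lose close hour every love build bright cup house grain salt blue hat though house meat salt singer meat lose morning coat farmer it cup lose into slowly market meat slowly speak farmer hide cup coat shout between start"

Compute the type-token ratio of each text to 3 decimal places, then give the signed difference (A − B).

TTR(A) = 42/48 = 0.875
TTR(B) = 29/44 = 0.659
Difference = 0.875 − 0.659 = 0.216

0.216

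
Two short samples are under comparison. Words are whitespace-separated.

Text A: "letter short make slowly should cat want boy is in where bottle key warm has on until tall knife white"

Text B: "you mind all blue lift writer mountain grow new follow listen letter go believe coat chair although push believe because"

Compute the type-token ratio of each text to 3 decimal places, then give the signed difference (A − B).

0.050

TTR(A) = 20/20 = 1.000
TTR(B) = 19/20 = 0.950
Difference = 1.000 − 0.950 = 0.050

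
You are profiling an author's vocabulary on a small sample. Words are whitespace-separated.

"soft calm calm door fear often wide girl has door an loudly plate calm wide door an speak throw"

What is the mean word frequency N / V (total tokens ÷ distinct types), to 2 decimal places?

1.46

N = 19 tokens, V = 13 types.
Mean frequency = N / V = 19 / 13 = 1.46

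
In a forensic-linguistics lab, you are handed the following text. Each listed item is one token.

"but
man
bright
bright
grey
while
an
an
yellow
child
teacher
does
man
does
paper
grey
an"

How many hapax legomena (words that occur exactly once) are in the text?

6

Frequencies: an:3, man:2, bright:2, grey:2, does:2, but:1, while:1, yellow:1, child:1, teacher:1, paper:1
Hapax (freq=1): but, child, paper, teacher, while, yellow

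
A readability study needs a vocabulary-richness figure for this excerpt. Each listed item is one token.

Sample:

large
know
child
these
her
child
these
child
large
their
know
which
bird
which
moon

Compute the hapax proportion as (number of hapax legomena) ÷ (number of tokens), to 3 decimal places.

0.267

Frequencies: child:3, large:2, know:2, these:2, which:2, her:1, their:1, bird:1, moon:1
Hapax count = 4; token count = 15.
Ratio = 4 / 15 = 0.267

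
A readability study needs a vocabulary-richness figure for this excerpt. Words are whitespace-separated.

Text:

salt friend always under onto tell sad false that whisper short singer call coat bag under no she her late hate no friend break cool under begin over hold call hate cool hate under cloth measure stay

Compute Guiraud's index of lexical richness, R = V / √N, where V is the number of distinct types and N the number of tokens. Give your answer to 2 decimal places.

4.60

N = 37, V = 28.
√N = 6.082763
R = 28 / 6.082763 = 4.60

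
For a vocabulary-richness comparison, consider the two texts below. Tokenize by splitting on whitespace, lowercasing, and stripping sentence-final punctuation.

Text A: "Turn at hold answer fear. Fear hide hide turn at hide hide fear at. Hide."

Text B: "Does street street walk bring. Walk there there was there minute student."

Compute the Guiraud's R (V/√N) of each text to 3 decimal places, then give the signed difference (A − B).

A: V=6, N=15, R=1.549
B: V=8, N=12, R=2.309
Difference = 1.549 − 2.309 = -0.760

-0.760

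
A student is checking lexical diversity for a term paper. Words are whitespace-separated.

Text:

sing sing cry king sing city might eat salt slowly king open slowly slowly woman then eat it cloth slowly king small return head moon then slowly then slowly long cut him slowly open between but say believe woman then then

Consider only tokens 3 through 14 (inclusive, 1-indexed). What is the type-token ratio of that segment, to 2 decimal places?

0.75

Segment tokens 3–14: cry, king, sing, city, might, eat, salt, slowly, king, open, slowly, slowly
Segment N = 12, segment V = 9.
TTR = 9 / 12 = 0.75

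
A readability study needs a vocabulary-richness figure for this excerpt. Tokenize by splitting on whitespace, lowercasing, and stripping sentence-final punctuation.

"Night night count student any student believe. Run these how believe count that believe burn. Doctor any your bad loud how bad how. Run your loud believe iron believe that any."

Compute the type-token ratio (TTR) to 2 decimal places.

0.48

N = 31 tokens, V = 15 types.
TTR = V / N = 15 / 31 = 0.48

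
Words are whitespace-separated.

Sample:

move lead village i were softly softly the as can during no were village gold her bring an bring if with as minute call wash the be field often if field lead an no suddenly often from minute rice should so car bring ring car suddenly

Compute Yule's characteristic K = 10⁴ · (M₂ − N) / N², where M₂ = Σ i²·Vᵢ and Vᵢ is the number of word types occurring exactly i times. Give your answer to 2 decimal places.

160.68

Frequencies: bring:3, lead:2, village:2, were:2, softly:2, the:2, as:2, no:2, an:2, if:2, minute:2, field:2, often:2, suddenly:2, car:2, move:1, i:1, can:1, during:1, gold:1, … (10 more, each freq 1)
N = 46. Frequency spectrum: V_1=15, V_2=14, V_3=1
M₂ = 1²·15 + 2²·14 + 3²·1 = 80
K = 10000 × (80 − 46) / 46² = 160.68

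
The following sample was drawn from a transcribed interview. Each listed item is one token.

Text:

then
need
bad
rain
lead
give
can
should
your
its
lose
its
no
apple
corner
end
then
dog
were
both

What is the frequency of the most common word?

2

Frequencies: then:2, its:2, need:1, bad:1, rain:1, lead:1, give:1, can:1, should:1, your:1, lose:1, no:1, apple:1, corner:1, end:1, dog:1, were:1, both:1
Most common: 'then' with frequency 2.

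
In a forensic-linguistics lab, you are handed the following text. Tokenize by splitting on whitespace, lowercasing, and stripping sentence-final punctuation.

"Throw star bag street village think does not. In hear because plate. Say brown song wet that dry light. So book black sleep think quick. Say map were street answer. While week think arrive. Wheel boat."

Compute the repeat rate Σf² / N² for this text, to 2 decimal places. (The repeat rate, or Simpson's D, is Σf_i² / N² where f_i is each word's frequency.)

0.04

Frequencies: think:3, street:2, say:2, throw:1, star:1, bag:1, village:1, does:1, not:1, in:1, hear:1, because:1, plate:1, brown:1, song:1, wet:1, that:1, dry:1, light:1, so:1, … (12 more, each freq 1)
Σf² = 46; N² = 1296
Repeat rate = 46 / 1296 = 0.04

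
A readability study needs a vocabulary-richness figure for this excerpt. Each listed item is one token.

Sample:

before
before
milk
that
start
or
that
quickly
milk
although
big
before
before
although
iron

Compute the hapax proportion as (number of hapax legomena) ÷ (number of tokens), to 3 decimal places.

Frequencies: before:4, milk:2, that:2, although:2, start:1, or:1, quickly:1, big:1, iron:1
Hapax count = 5; token count = 15.
Ratio = 5 / 15 = 0.333

0.333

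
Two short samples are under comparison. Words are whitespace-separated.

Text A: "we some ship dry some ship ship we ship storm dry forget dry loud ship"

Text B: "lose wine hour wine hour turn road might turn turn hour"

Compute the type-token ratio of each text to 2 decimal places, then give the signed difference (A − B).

-0.08

TTR(A) = 7/15 = 0.47
TTR(B) = 6/11 = 0.55
Difference = 0.47 − 0.55 = -0.08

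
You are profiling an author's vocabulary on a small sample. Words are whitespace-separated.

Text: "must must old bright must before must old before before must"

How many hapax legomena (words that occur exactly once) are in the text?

1

Frequencies: must:5, before:3, old:2, bright:1
Hapax (freq=1): bright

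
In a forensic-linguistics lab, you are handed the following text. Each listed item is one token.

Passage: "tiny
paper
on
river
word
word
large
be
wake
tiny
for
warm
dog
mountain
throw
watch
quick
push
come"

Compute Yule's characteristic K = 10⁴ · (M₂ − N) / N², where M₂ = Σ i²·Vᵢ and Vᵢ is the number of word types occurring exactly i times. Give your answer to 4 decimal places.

110.8033

Frequencies: tiny:2, word:2, paper:1, on:1, river:1, large:1, be:1, wake:1, for:1, warm:1, dog:1, mountain:1, throw:1, watch:1, quick:1, push:1, come:1
N = 19. Frequency spectrum: V_1=15, V_2=2
M₂ = 1²·15 + 2²·2 = 23
K = 10000 × (23 − 19) / 19² = 110.8033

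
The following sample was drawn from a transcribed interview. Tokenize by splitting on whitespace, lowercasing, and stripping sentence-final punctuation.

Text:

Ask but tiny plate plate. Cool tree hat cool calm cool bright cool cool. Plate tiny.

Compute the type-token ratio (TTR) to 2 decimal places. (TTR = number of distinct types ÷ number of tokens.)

N = 16 tokens, V = 9 types.
TTR = V / N = 9 / 16 = 0.56

0.56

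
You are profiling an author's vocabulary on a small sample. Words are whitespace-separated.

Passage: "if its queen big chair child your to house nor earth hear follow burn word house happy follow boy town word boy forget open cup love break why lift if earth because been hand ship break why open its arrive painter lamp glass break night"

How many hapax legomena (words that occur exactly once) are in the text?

Frequencies: break:3, if:2, its:2, house:2, earth:2, follow:2, word:2, boy:2, open:2, why:2, queen:1, big:1, chair:1, child:1, your:1, to:1, nor:1, hear:1, burn:1, happy:1, … (14 more, each freq 1)
Hapax (freq=1): arrive, because, been, big, burn, chair, child, cup, forget, glass, hand, happy, hear, lamp, lift, love, night, nor, painter, queen, ship, to, town, your

24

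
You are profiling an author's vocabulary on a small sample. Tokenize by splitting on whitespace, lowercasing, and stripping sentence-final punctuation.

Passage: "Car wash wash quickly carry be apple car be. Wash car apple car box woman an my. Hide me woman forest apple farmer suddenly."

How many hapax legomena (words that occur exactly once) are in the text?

10

Frequencies: car:4, wash:3, apple:3, be:2, woman:2, quickly:1, carry:1, box:1, an:1, my:1, hide:1, me:1, forest:1, farmer:1, suddenly:1
Hapax (freq=1): an, box, carry, farmer, forest, hide, me, my, quickly, suddenly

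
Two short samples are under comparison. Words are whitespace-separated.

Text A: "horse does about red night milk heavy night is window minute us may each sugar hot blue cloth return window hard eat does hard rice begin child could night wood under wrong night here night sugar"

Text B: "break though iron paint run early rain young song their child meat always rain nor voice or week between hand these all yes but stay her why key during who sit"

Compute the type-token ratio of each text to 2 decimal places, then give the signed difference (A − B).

TTR(A) = 28/36 = 0.78
TTR(B) = 30/31 = 0.97
Difference = 0.78 − 0.97 = -0.19

-0.19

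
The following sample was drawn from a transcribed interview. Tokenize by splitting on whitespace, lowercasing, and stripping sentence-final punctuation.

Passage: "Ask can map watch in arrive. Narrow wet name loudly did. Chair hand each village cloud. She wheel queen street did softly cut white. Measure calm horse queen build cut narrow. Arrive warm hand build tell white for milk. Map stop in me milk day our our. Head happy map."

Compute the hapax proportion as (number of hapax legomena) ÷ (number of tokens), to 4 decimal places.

0.5000

Frequencies: map:3, in:2, arrive:2, narrow:2, did:2, hand:2, queen:2, cut:2, white:2, build:2, milk:2, our:2, ask:1, can:1, watch:1, wet:1, name:1, loudly:1, chair:1, each:1, … (17 more, each freq 1)
Hapax count = 25; token count = 50.
Ratio = 25 / 50 = 0.5000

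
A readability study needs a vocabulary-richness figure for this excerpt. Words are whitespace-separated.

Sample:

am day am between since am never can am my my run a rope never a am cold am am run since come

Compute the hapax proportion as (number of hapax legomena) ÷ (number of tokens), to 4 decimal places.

Frequencies: am:7, since:2, never:2, my:2, run:2, a:2, day:1, between:1, can:1, rope:1, cold:1, come:1
Hapax count = 6; token count = 23.
Ratio = 6 / 23 = 0.2609

0.2609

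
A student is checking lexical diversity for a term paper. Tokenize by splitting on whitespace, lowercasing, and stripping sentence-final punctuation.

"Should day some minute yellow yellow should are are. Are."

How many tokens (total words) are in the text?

10

Tokens: should, day, some, minute, yellow, yellow, should, are, are, are
N = 10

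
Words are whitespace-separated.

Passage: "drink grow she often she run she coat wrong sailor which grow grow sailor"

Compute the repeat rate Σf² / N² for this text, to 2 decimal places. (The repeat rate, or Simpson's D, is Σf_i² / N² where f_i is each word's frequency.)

0.14

Frequencies: grow:3, she:3, sailor:2, drink:1, often:1, run:1, coat:1, wrong:1, which:1
Σf² = 28; N² = 196
Repeat rate = 28 / 196 = 0.14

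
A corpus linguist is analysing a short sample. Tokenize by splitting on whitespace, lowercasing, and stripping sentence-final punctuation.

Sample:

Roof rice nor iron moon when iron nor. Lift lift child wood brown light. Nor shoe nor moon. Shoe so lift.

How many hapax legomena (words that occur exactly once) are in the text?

Frequencies: nor:4, lift:3, iron:2, moon:2, shoe:2, roof:1, rice:1, when:1, child:1, wood:1, brown:1, light:1, so:1
Hapax (freq=1): brown, child, light, rice, roof, so, when, wood

8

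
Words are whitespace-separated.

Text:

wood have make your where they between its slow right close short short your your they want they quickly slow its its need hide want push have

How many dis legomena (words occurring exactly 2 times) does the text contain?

4

Frequencies: your:3, they:3, its:3, have:2, slow:2, short:2, want:2, wood:1, make:1, where:1, between:1, right:1, close:1, quickly:1, need:1, hide:1, push:1
Words with frequency 2: have, short, slow, want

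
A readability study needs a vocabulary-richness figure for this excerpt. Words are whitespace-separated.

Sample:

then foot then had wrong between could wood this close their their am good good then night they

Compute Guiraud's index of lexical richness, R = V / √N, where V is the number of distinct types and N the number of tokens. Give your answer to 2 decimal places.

3.30

N = 18, V = 14.
√N = 4.242641
R = 14 / 4.242641 = 3.30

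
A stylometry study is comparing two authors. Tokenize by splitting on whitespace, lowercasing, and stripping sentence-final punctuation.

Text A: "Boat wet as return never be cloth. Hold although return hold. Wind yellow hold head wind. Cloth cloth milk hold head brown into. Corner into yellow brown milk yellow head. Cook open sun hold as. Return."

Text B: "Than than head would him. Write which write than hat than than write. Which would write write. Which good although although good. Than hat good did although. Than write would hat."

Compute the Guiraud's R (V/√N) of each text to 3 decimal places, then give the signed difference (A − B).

1.371

A: V=19, N=36, R=3.167
B: V=10, N=31, R=1.796
Difference = 3.167 − 1.796 = 1.371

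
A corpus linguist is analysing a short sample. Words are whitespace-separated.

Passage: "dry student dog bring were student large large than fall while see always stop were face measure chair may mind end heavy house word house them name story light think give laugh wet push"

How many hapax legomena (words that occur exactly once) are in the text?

26

Frequencies: student:2, were:2, large:2, house:2, dry:1, dog:1, bring:1, than:1, fall:1, while:1, see:1, always:1, stop:1, face:1, measure:1, chair:1, may:1, mind:1, end:1, heavy:1, … (10 more, each freq 1)
Hapax (freq=1): always, bring, chair, dog, dry, end, face, fall, give, heavy, laugh, light, may, measure, mind, name, push, see, stop, story, than, them, think, wet, while, word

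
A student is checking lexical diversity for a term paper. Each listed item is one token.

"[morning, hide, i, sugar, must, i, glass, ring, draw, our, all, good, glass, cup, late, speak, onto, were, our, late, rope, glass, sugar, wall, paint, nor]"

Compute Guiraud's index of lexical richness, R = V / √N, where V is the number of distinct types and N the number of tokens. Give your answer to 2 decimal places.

3.92

N = 26, V = 20.
√N = 5.099020
R = 20 / 5.099020 = 3.92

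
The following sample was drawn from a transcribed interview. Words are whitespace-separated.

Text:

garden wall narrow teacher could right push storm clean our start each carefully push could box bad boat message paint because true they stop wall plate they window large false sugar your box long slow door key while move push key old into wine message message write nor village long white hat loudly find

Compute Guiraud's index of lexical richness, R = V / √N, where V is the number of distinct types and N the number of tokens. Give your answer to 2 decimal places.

N = 54, V = 44.
√N = 7.348469
R = 44 / 7.348469 = 5.99

5.99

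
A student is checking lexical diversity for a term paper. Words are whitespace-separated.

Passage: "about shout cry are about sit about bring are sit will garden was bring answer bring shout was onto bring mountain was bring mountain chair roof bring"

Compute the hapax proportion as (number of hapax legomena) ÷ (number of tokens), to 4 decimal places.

0.2593

Frequencies: bring:6, about:3, was:3, shout:2, are:2, sit:2, mountain:2, cry:1, will:1, garden:1, answer:1, onto:1, chair:1, roof:1
Hapax count = 7; token count = 27.
Ratio = 7 / 27 = 0.2593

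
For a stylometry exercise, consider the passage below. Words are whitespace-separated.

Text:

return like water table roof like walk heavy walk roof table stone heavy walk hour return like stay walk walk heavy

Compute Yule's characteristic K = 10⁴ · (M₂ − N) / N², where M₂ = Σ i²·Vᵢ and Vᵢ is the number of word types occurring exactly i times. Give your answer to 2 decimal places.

861.68

Frequencies: walk:5, like:3, heavy:3, return:2, table:2, roof:2, water:1, stone:1, hour:1, stay:1
N = 21. Frequency spectrum: V_1=4, V_2=3, V_3=2, V_5=1
M₂ = 1²·4 + 2²·3 + 3²·2 + 5²·1 = 59
K = 10000 × (59 − 21) / 21² = 861.68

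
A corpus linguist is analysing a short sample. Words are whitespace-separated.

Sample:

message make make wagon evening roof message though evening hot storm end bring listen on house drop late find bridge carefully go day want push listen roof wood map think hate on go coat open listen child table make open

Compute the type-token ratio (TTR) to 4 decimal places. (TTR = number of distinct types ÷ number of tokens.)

0.7500

N = 40 tokens, V = 30 types.
TTR = V / N = 30 / 40 = 0.7500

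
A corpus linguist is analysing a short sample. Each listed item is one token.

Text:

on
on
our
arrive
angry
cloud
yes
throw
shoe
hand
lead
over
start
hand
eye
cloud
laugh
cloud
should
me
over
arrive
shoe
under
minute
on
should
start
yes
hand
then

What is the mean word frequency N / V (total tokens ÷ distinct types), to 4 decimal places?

1.6316

N = 31 tokens, V = 19 types.
Mean frequency = N / V = 31 / 19 = 1.6316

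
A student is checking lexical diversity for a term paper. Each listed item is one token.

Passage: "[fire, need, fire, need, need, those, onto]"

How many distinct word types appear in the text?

Distinct types: {fire, need, onto, those}
V = 4

4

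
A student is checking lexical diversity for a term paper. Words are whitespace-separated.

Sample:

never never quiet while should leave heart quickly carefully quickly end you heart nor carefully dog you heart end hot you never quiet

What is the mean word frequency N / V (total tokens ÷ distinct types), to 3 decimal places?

1.769

N = 23 tokens, V = 13 types.
Mean frequency = N / V = 23 / 13 = 1.769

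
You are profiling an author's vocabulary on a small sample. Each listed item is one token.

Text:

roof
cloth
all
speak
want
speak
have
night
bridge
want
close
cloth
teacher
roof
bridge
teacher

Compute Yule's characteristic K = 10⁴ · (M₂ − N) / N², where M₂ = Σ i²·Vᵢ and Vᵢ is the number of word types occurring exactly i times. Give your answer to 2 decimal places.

Frequencies: roof:2, cloth:2, speak:2, want:2, bridge:2, teacher:2, all:1, have:1, night:1, close:1
N = 16. Frequency spectrum: V_1=4, V_2=6
M₂ = 1²·4 + 2²·6 = 28
K = 10000 × (28 − 16) / 16² = 468.75

468.75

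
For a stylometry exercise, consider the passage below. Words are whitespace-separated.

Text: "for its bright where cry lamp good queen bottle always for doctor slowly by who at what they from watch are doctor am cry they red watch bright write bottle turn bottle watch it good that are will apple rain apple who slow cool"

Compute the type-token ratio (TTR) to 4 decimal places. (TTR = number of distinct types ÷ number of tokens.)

N = 44 tokens, V = 31 types.
TTR = V / N = 31 / 44 = 0.7045

0.7045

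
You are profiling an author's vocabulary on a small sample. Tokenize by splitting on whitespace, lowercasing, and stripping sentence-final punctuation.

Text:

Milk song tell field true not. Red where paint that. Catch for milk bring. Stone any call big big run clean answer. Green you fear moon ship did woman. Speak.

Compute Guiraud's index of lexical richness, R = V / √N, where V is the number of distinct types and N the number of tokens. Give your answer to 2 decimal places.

5.11

N = 30, V = 28.
√N = 5.477226
R = 28 / 5.477226 = 5.11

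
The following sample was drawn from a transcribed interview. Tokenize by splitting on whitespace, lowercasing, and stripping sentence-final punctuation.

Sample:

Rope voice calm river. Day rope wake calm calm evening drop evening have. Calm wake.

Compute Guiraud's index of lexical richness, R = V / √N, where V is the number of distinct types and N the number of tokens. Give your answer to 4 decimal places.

2.3238

N = 15, V = 9.
√N = 3.872983
R = 9 / 3.872983 = 2.3238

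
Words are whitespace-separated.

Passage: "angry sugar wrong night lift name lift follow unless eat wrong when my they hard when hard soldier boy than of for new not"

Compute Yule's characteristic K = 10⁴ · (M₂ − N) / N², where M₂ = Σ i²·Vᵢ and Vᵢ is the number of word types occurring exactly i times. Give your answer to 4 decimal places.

Frequencies: wrong:2, lift:2, when:2, hard:2, angry:1, sugar:1, night:1, name:1, follow:1, unless:1, eat:1, my:1, they:1, soldier:1, boy:1, than:1, of:1, for:1, new:1, not:1
N = 24. Frequency spectrum: V_1=16, V_2=4
M₂ = 1²·16 + 2²·4 = 32
K = 10000 × (32 − 24) / 24² = 138.8889

138.8889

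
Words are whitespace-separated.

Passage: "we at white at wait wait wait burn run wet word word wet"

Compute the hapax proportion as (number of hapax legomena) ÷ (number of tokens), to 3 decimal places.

Frequencies: wait:3, at:2, wet:2, word:2, we:1, white:1, burn:1, run:1
Hapax count = 4; token count = 13.
Ratio = 4 / 13 = 0.308

0.308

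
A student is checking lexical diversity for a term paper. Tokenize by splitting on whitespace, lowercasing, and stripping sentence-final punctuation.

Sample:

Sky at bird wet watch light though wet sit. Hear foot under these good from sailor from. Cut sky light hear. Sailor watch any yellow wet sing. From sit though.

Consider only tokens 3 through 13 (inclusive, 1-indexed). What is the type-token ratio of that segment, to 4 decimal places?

0.9091

Segment tokens 3–13: bird, wet, watch, light, though, wet, sit, hear, foot, under, these
Segment N = 11, segment V = 10.
TTR = 10 / 11 = 0.9091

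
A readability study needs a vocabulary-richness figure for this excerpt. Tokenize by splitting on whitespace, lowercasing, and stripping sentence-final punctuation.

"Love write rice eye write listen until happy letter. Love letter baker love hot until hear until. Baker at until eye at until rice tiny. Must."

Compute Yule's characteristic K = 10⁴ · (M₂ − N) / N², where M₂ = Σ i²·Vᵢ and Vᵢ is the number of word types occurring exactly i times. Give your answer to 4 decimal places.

562.1302

Frequencies: until:5, love:3, write:2, rice:2, eye:2, letter:2, baker:2, at:2, listen:1, happy:1, hot:1, hear:1, tiny:1, must:1
N = 26. Frequency spectrum: V_1=6, V_2=6, V_3=1, V_5=1
M₂ = 1²·6 + 2²·6 + 3²·1 + 5²·1 = 64
K = 10000 × (64 − 26) / 26² = 562.1302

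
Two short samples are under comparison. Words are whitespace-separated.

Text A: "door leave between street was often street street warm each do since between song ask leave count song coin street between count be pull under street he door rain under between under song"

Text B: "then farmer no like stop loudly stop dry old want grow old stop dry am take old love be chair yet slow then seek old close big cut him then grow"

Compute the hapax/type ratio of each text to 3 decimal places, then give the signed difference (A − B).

-0.141

A: hapax=12, V=19, ratio=0.632
B: hapax=17, V=22, ratio=0.773
Difference = 0.632 − 0.773 = -0.141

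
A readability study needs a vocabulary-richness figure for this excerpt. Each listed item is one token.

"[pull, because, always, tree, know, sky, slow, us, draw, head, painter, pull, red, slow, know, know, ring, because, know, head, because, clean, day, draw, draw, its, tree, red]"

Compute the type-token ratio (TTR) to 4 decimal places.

0.5714

N = 28 tokens, V = 16 types.
TTR = V / N = 16 / 28 = 0.5714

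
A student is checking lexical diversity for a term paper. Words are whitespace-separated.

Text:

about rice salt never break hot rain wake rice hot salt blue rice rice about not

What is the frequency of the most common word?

4

Frequencies: rice:4, about:2, salt:2, hot:2, never:1, break:1, rain:1, wake:1, blue:1, not:1
Most common: 'rice' with frequency 4.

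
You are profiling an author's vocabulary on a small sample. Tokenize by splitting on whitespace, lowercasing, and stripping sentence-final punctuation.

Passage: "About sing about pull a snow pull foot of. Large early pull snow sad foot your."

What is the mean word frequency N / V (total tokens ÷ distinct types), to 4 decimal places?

N = 16 tokens, V = 11 types.
Mean frequency = N / V = 16 / 11 = 1.4545

1.4545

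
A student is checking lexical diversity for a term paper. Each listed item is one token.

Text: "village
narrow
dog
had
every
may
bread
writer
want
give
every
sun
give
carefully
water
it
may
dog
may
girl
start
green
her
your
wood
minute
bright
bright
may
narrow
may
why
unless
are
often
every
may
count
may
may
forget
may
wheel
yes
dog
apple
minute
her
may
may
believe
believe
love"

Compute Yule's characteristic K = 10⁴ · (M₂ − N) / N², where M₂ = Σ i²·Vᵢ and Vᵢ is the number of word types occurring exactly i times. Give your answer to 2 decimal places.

477.04

Frequencies: may:11, dog:3, every:3, narrow:2, give:2, her:2, minute:2, bright:2, believe:2, village:1, had:1, bread:1, writer:1, want:1, sun:1, carefully:1, water:1, it:1, girl:1, start:1, … (13 more, each freq 1)
N = 53. Frequency spectrum: V_1=24, V_2=6, V_3=2, V_11=1
M₂ = 1²·24 + 2²·6 + 3²·2 + 11²·1 = 187
K = 10000 × (187 − 53) / 53² = 477.04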